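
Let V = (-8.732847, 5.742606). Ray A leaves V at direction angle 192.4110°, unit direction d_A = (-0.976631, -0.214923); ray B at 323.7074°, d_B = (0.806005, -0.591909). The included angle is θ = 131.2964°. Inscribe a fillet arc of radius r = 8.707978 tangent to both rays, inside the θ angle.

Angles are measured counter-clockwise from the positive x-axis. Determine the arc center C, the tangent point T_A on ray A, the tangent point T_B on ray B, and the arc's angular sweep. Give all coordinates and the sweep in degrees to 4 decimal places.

bisector direction at 258.0592° = (-0.206901,-0.978362)
center distance |VC| = r/sin(θ/2) = 8.707978/sin(65.6482°) = 9.558379
C = V + |VC|·bis = (-10.7105,-3.6089)
T_A = V + ((C−V)·d_A)·d_A = V + 3.9413·d_A = (-12.5820,4.8955)
T_B = V + ((C−V)·d_B)·d_B = V + 3.9413·d_B = (-5.5562,3.4097)
sweep = 180° − θ = 48.7036°

center=(-10.7105,-3.6089) T_A=(-12.5820,4.8955) T_B=(-5.5562,3.4097) sweep=48.7036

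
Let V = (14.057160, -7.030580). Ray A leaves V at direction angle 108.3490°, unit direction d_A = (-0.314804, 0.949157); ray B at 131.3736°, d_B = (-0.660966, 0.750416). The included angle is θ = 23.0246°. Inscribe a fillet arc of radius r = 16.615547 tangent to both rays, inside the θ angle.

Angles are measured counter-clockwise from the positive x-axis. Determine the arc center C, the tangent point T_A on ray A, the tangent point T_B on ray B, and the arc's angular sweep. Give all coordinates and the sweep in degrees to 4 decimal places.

center=(-27.3948,65.1694) T_A=(-11.6241,70.4001) T_B=(-39.8634,54.1871) sweep=156.9754

bisector direction at 119.8613° = (-0.497902,0.867233)
center distance |VC| = r/sin(θ/2) = 16.615547/sin(11.5123°) = 83.253276
C = V + |VC|·bis = (-27.3948,65.1694)
T_A = V + ((C−V)·d_A)·d_A = V + 81.5784·d_A = (-11.6241,70.4001)
T_B = V + ((C−V)·d_B)·d_B = V + 81.5784·d_B = (-39.8634,54.1871)
sweep = 180° − θ = 156.9754°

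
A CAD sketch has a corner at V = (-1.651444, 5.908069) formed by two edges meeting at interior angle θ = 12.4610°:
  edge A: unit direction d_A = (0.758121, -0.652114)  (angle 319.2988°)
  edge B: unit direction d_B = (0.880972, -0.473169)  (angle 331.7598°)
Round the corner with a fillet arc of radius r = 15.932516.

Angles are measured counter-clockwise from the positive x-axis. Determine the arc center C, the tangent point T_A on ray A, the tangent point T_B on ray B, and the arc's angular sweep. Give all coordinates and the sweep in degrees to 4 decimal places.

bisector direction at 325.5293° = (0.824416,-0.565985)
center distance |VC| = r/sin(θ/2) = 15.932516/sin(6.2305°) = 146.804833
C = V + |VC|·bis = (119.3768,-77.1812)
T_A = V + ((C−V)·d_A)·d_A = V + 145.9377·d_A = (108.9869,-89.2600)
T_B = V + ((C−V)·d_B)·d_B = V + 145.9377·d_B = (126.9155,-63.1451)
sweep = 180° − θ = 167.5390°

center=(119.3768,-77.1812) T_A=(108.9869,-89.2600) T_B=(126.9155,-63.1451) sweep=167.5390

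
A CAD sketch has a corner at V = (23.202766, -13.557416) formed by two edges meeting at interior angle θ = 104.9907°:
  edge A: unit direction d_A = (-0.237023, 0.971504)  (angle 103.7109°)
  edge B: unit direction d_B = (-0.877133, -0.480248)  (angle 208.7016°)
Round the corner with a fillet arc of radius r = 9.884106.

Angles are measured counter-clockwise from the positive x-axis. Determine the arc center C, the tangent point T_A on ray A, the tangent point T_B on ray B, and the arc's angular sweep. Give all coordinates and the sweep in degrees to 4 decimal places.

bisector direction at 156.2062° = (-0.915004,0.403445)
center distance |VC| = r/sin(θ/2) = 9.884106/sin(52.4954°) = 12.459419
C = V + |VC|·bis = (11.8024,-8.5307)
T_A = V + ((C−V)·d_A)·d_A = V + 7.5856·d_A = (21.4048,-6.1880)
T_B = V + ((C−V)·d_B)·d_B = V + 7.5856·d_B = (16.5492,-17.2004)
sweep = 180° − θ = 75.0093°

center=(11.8024,-8.5307) T_A=(21.4048,-6.1880) T_B=(16.5492,-17.2004) sweep=75.0093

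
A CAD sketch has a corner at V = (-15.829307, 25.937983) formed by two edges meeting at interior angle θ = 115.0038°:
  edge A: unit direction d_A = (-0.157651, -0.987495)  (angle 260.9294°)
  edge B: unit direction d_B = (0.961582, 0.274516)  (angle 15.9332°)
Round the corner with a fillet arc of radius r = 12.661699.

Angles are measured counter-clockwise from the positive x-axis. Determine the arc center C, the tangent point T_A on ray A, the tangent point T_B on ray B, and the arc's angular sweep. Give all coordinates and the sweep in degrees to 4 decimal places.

bisector direction at 318.4313° = (0.748161,-0.663518)
center distance |VC| = r/sin(θ/2) = 12.661699/sin(57.5019°) = 15.012521
C = V + |VC|·bis = (-4.5975,15.9769)
T_A = V + ((C−V)·d_A)·d_A = V + 8.0658·d_A = (-17.1009,17.9730)
T_B = V + ((C−V)·d_B)·d_B = V + 8.0658·d_B = (-8.0734,28.1522)
sweep = 180° − θ = 64.9962°

center=(-4.5975,15.9769) T_A=(-17.1009,17.9730) T_B=(-8.0734,28.1522) sweep=64.9962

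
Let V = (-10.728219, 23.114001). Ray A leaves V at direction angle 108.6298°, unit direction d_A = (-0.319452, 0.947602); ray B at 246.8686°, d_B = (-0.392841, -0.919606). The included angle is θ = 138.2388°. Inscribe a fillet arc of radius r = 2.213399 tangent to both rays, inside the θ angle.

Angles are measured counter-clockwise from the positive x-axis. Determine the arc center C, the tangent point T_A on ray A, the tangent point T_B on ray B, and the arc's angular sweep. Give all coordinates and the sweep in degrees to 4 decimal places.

center=(-13.0954,23.2070) T_A=(-10.9980,23.9141) T_B=(-11.0599,22.3375) sweep=41.7612

bisector direction at 177.7492° = (-0.999228,0.039274)
center distance |VC| = r/sin(θ/2) = 2.213399/sin(69.1194°) = 2.368981
C = V + |VC|·bis = (-13.0954,23.2070)
T_A = V + ((C−V)·d_A)·d_A = V + 0.8444·d_A = (-10.9980,23.9141)
T_B = V + ((C−V)·d_B)·d_B = V + 0.8444·d_B = (-11.0599,22.3375)
sweep = 180° − θ = 41.7612°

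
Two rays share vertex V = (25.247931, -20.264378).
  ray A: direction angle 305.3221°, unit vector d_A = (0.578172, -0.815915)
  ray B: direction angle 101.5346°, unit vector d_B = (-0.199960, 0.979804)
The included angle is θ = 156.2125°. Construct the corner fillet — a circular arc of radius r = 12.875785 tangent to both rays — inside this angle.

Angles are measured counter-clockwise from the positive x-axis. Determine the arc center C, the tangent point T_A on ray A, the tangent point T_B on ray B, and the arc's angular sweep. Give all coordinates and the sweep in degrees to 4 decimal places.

center=(37.3214,-15.0326) T_A=(26.8159,-22.4770) T_B=(24.7057,-17.6073) sweep=23.7875

bisector direction at 23.4284° = (0.917558,0.397602)
center distance |VC| = r/sin(θ/2) = 12.875785/sin(78.1063°) = 13.158274
C = V + |VC|·bis = (37.3214,-15.0326)
T_A = V + ((C−V)·d_A)·d_A = V + 2.7119·d_A = (26.8159,-22.4770)
T_B = V + ((C−V)·d_B)·d_B = V + 2.7119·d_B = (24.7057,-17.6073)
sweep = 180° − θ = 23.7875°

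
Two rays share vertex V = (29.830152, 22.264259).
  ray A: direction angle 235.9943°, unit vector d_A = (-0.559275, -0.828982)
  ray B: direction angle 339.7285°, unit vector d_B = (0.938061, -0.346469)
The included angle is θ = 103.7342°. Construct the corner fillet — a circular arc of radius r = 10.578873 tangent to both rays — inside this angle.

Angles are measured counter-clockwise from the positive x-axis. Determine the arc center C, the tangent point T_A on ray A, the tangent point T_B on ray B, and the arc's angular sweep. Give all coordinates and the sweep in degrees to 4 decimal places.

center=(33.9552,9.4633) T_A=(25.1855,15.3798) T_B=(37.6205,19.3869) sweep=76.2658

bisector direction at 287.8614° = (0.306715,-0.951801)
center distance |VC| = r/sin(θ/2) = 10.578873/sin(51.8671°) = 13.449192
C = V + |VC|·bis = (33.9552,9.4633)
T_A = V + ((C−V)·d_A)·d_A = V + 8.3047·d_A = (25.1855,15.3798)
T_B = V + ((C−V)·d_B)·d_B = V + 8.3047·d_B = (37.6205,19.3869)
sweep = 180° − θ = 76.2658°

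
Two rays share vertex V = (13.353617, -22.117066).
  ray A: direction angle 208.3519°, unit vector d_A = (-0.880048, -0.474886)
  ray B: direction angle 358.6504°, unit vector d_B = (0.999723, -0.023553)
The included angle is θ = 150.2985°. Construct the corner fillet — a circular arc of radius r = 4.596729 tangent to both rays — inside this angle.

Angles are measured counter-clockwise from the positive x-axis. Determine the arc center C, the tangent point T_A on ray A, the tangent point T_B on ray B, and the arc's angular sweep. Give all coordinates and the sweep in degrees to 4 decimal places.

center=(14.4639,-26.7412) T_A=(12.2810,-22.6959) T_B=(14.5721,-22.1458) sweep=29.7015

bisector direction at 283.5011° = (0.233465,-0.972365)
center distance |VC| = r/sin(θ/2) = 4.596729/sin(75.1492°) = 4.755581
C = V + |VC|·bis = (14.4639,-26.7412)
T_A = V + ((C−V)·d_A)·d_A = V + 1.2189·d_A = (12.2810,-22.6959)
T_B = V + ((C−V)·d_B)·d_B = V + 1.2189·d_B = (14.5721,-22.1458)
sweep = 180° − θ = 29.7015°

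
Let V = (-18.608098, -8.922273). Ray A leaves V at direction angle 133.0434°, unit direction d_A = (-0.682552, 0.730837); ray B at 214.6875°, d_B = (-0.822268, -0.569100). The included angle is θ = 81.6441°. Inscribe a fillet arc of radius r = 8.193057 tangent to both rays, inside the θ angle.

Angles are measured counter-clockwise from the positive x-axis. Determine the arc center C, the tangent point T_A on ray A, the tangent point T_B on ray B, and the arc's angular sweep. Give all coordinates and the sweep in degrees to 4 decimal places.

center=(-31.0695,-7.5829) T_A=(-25.0817,-1.9907) T_B=(-26.4068,-14.3198) sweep=98.3559

bisector direction at 173.8655° = (-0.994274,0.106864)
center distance |VC| = r/sin(θ/2) = 8.193057/sin(40.8220°) = 12.533132
C = V + |VC|·bis = (-31.0695,-7.5829)
T_A = V + ((C−V)·d_A)·d_A = V + 9.4844·d_A = (-25.0817,-1.9907)
T_B = V + ((C−V)·d_B)·d_B = V + 9.4844·d_B = (-26.4068,-14.3198)
sweep = 180° − θ = 98.3559°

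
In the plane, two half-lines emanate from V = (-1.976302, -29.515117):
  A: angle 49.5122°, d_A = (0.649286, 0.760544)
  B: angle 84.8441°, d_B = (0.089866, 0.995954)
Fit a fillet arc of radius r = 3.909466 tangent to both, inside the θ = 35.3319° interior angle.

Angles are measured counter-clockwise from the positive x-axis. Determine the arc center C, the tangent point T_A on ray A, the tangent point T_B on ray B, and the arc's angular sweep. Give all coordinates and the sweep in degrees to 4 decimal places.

center=(3.0205,-17.6410) T_A=(5.9938,-20.1793) T_B=(-0.8732,-17.2896) sweep=144.6681

bisector direction at 67.1782° = (0.387867,0.921715)
center distance |VC| = r/sin(θ/2) = 3.909466/sin(17.6659°) = 12.882679
C = V + |VC|·bis = (3.0205,-17.6410)
T_A = V + ((C−V)·d_A)·d_A = V + 12.2752·d_A = (5.9938,-20.1793)
T_B = V + ((C−V)·d_B)·d_B = V + 12.2752·d_B = (-0.8732,-17.2896)
sweep = 180° − θ = 144.6681°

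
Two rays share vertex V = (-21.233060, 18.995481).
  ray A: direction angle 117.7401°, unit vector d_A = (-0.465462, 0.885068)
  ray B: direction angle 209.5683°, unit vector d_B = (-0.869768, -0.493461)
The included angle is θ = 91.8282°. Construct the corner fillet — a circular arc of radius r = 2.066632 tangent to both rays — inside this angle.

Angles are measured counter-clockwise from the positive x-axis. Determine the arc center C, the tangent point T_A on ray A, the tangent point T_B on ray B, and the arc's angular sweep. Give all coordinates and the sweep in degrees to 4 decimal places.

center=(-23.9939,19.8052) T_A=(-22.1648,20.7671) T_B=(-22.9741,18.0077) sweep=88.1718

bisector direction at 163.6542° = (-0.959581,0.281434)
center distance |VC| = r/sin(θ/2) = 2.066632/sin(45.9141°) = 2.877125
C = V + |VC|·bis = (-23.9939,19.8052)
T_A = V + ((C−V)·d_A)·d_A = V + 2.0017·d_A = (-22.1648,20.7671)
T_B = V + ((C−V)·d_B)·d_B = V + 2.0017·d_B = (-22.9741,18.0077)
sweep = 180° − θ = 88.1718°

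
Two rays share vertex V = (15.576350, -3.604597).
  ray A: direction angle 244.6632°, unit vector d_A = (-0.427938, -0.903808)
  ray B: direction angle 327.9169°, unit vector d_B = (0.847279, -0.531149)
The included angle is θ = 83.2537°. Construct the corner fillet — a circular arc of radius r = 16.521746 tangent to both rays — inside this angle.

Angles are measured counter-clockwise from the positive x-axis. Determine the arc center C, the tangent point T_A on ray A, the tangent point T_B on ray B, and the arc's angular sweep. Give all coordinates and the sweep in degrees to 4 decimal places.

bisector direction at 286.2901° = (0.280500,-0.959854)
center distance |VC| = r/sin(θ/2) = 16.521746/sin(41.6268°) = 24.871788
C = V + |VC|·bis = (22.5529,-27.4779)
T_A = V + ((C−V)·d_A)·d_A = V + 18.5913·d_A = (7.6204,-20.4076)
T_B = V + ((C−V)·d_B)·d_B = V + 18.5913·d_B = (31.3284,-13.4794)
sweep = 180° − θ = 96.7463°

center=(22.5529,-27.4779) T_A=(7.6204,-20.4076) T_B=(31.3284,-13.4794) sweep=96.7463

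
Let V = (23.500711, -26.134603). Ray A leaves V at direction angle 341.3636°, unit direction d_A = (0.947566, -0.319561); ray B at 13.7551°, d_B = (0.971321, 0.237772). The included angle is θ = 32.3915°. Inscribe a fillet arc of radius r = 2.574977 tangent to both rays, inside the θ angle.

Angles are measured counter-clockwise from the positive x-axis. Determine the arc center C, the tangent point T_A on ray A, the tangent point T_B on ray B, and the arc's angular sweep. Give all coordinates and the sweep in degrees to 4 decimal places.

bisector direction at 357.5593° = (0.999093,-0.042584)
center distance |VC| = r/sin(θ/2) = 2.574977/sin(16.1958°) = 9.231960
C = V + |VC|·bis = (32.7243,-26.5277)
T_A = V + ((C−V)·d_A)·d_A = V + 8.8656·d_A = (31.9014,-28.9677)
T_B = V + ((C−V)·d_B)·d_B = V + 8.8656·d_B = (32.1120,-24.0266)
sweep = 180° − θ = 147.6085°

center=(32.7243,-26.5277) T_A=(31.9014,-28.9677) T_B=(32.1120,-24.0266) sweep=147.6085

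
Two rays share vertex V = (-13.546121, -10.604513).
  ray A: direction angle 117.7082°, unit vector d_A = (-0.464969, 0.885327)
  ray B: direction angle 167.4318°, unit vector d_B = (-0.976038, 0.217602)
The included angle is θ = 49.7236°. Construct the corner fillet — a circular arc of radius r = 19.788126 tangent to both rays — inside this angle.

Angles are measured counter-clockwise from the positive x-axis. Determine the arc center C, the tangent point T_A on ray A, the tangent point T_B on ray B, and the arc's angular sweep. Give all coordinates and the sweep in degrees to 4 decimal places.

center=(-50.9213,18.0020) T_A=(-33.4023,27.2028) T_B=(-55.2272,-1.3120) sweep=130.2764

bisector direction at 142.5700° = (-0.794096,0.607792)
center distance |VC| = r/sin(θ/2) = 19.788126/sin(24.8618°) = 47.066289
C = V + |VC|·bis = (-50.9213,18.0020)
T_A = V + ((C−V)·d_A)·d_A = V + 42.7044·d_A = (-33.4023,27.2028)
T_B = V + ((C−V)·d_B)·d_B = V + 42.7044·d_B = (-55.2272,-1.3120)
sweep = 180° − θ = 130.2764°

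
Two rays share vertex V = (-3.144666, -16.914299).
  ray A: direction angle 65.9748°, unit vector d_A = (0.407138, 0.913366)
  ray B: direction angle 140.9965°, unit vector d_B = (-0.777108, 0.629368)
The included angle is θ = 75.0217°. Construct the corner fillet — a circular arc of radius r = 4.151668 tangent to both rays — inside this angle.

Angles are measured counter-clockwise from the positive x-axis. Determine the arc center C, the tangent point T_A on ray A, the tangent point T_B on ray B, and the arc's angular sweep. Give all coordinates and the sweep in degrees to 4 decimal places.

center=(-4.7347,-10.2841) T_A=(-0.9427,-11.9744) T_B=(-7.3476,-13.5104) sweep=104.9783

bisector direction at 103.4857° = (-0.233202,0.972428)
center distance |VC| = r/sin(θ/2) = 4.151668/sin(37.5108°) = 6.818178
C = V + |VC|·bis = (-4.7347,-10.2841)
T_A = V + ((C−V)·d_A)·d_A = V + 5.4084·d_A = (-0.9427,-11.9744)
T_B = V + ((C−V)·d_B)·d_B = V + 5.4084·d_B = (-7.3476,-13.5104)
sweep = 180° − θ = 104.9783°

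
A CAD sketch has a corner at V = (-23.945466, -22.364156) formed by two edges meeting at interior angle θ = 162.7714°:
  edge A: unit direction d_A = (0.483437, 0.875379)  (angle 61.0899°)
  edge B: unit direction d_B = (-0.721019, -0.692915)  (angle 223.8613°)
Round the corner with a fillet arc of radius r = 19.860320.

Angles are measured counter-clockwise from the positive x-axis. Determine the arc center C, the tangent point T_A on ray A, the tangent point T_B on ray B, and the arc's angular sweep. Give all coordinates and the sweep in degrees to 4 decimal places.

center=(-39.8763,-10.1292) T_A=(-22.4910,-19.7304) T_B=(-26.1148,-24.4489) sweep=17.2286

bisector direction at 142.4756° = (-0.793094,0.609099)
center distance |VC| = r/sin(θ/2) = 19.860320/sin(81.3857°) = 20.086920
C = V + |VC|·bis = (-39.8763,-10.1292)
T_A = V + ((C−V)·d_A)·d_A = V + 3.0087·d_A = (-22.4910,-19.7304)
T_B = V + ((C−V)·d_B)·d_B = V + 3.0087·d_B = (-26.1148,-24.4489)
sweep = 180° − θ = 17.2286°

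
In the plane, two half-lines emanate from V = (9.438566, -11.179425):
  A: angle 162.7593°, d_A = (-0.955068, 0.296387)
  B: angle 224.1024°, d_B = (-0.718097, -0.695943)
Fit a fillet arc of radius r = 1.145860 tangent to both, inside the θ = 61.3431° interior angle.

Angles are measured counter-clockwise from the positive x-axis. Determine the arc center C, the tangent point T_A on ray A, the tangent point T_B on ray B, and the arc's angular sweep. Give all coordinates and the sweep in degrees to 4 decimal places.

bisector direction at 193.4308° = (-0.972651,-0.232272)
center distance |VC| = r/sin(θ/2) = 1.145860/sin(30.6715°) = 2.246274
C = V + |VC|·bis = (7.2537,-11.7012)
T_A = V + ((C−V)·d_A)·d_A = V + 1.9320·d_A = (7.5933,-10.6068)
T_B = V + ((C−V)·d_B)·d_B = V + 1.9320·d_B = (8.0512,-12.5240)
sweep = 180° − θ = 118.6569°

center=(7.2537,-11.7012) T_A=(7.5933,-10.6068) T_B=(8.0512,-12.5240) sweep=118.6569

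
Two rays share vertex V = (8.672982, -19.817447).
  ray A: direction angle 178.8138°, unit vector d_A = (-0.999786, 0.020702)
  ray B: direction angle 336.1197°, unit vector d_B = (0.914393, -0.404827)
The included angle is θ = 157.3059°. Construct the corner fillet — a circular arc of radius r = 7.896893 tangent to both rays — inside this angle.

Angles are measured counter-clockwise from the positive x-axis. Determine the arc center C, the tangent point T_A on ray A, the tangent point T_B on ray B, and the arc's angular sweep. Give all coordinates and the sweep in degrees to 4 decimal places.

bisector direction at 257.4667° = (-0.217006,-0.976170)
center distance |VC| = r/sin(θ/2) = 7.896893/sin(78.6530°) = 8.054328
C = V + |VC|·bis = (6.9251,-27.6798)
T_A = V + ((C−V)·d_A)·d_A = V + 1.5847·d_A = (7.0886,-19.7846)
T_B = V + ((C−V)·d_B)·d_B = V + 1.5847·d_B = (10.1220,-20.4590)
sweep = 180° − θ = 22.6941°

center=(6.9251,-27.6798) T_A=(7.0886,-19.7846) T_B=(10.1220,-20.4590) sweep=22.6941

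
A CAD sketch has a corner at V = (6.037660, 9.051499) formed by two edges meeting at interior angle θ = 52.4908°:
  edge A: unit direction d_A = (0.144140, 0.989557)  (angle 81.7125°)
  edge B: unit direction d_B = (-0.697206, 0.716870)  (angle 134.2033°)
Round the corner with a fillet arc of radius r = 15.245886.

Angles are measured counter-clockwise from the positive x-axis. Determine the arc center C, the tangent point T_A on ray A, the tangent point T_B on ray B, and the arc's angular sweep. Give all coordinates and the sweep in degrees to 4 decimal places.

center=(-4.5919,41.8480) T_A=(10.4947,39.6504) T_B=(-15.5213,31.2185) sweep=127.5092

bisector direction at 107.9579° = (-0.308318,0.951283)
center distance |VC| = r/sin(θ/2) = 15.245886/sin(26.2454°) = 34.476053
C = V + |VC|·bis = (-4.5919,41.8480)
T_A = V + ((C−V)·d_A)·d_A = V + 30.9219·d_A = (10.4947,39.6504)
T_B = V + ((C−V)·d_B)·d_B = V + 30.9219·d_B = (-15.5213,31.2185)
sweep = 180° − θ = 127.5092°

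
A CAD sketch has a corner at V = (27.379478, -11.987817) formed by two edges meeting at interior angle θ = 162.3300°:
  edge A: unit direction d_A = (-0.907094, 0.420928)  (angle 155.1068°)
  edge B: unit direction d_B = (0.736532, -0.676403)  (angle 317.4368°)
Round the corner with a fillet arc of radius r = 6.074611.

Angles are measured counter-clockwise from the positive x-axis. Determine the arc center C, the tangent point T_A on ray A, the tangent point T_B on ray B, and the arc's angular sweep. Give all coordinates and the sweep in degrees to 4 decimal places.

bisector direction at 236.2718° = (-0.555254,-0.831681)
center distance |VC| = r/sin(θ/2) = 6.074611/sin(81.1650°) = 6.147553
C = V + |VC|·bis = (23.9660,-17.1006)
T_A = V + ((C−V)·d_A)·d_A = V + 0.9442·d_A = (26.5230,-11.5904)
T_B = V + ((C−V)·d_B)·d_B = V + 0.9442·d_B = (28.0749,-12.6265)
sweep = 180° − θ = 17.6700°

center=(23.9660,-17.1006) T_A=(26.5230,-11.5904) T_B=(28.0749,-12.6265) sweep=17.6700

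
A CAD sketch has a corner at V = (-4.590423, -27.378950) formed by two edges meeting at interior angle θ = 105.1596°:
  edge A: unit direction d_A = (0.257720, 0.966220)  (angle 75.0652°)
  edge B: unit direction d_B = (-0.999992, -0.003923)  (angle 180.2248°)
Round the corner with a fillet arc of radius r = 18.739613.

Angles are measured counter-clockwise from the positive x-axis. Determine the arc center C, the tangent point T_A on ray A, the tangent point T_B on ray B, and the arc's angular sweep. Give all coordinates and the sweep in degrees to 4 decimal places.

center=(-19.0018,-8.6957) T_A=(-0.8952,-13.5253) T_B=(-18.9283,-27.4352) sweep=74.8404

bisector direction at 127.6450° = (-0.610767,0.791810)
center distance |VC| = r/sin(θ/2) = 18.739613/sin(52.5798°) = 23.595571
C = V + |VC|·bis = (-19.0018,-8.6957)
T_A = V + ((C−V)·d_A)·d_A = V + 14.3380·d_A = (-0.8952,-13.5253)
T_B = V + ((C−V)·d_B)·d_B = V + 14.3380·d_B = (-18.9283,-27.4352)
sweep = 180° − θ = 74.8404°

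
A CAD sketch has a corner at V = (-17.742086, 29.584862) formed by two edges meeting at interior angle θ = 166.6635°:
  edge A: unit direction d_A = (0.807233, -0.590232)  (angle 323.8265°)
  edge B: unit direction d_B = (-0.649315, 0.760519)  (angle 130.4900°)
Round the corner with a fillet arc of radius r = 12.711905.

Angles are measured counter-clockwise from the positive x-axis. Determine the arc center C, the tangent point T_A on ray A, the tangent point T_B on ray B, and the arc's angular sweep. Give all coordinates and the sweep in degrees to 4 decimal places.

bisector direction at 47.1583° = (0.679976,0.733235)
center distance |VC| = r/sin(θ/2) = 12.711905/sin(83.3317°) = 12.798485
C = V + |VC|·bis = (-9.0394,38.9692)
T_A = V + ((C−V)·d_A)·d_A = V + 1.4862·d_A = (-16.5424,28.7077)
T_B = V + ((C−V)·d_B)·d_B = V + 1.4862·d_B = (-18.7071,30.7151)
sweep = 180° − θ = 13.3365°

center=(-9.0394,38.9692) T_A=(-16.5424,28.7077) T_B=(-18.7071,30.7151) sweep=13.3365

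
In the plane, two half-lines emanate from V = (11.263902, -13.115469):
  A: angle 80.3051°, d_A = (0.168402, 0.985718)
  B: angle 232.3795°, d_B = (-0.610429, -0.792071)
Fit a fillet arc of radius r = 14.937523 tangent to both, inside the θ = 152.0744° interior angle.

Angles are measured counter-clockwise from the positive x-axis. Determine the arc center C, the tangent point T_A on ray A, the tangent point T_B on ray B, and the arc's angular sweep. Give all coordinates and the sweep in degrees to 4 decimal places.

bisector direction at 156.3423° = (-0.915959,0.401272)
center distance |VC| = r/sin(θ/2) = 14.937523/sin(76.0372°) = 15.392326
C = V + |VC|·bis = (-2.8348,-6.9390)
T_A = V + ((C−V)·d_A)·d_A = V + 3.7140·d_A = (11.8894,-9.4545)
T_B = V + ((C−V)·d_B)·d_B = V + 3.7140·d_B = (8.9967,-16.0573)
sweep = 180° − θ = 27.9256°

center=(-2.8348,-6.9390) T_A=(11.8894,-9.4545) T_B=(8.9967,-16.0573) sweep=27.9256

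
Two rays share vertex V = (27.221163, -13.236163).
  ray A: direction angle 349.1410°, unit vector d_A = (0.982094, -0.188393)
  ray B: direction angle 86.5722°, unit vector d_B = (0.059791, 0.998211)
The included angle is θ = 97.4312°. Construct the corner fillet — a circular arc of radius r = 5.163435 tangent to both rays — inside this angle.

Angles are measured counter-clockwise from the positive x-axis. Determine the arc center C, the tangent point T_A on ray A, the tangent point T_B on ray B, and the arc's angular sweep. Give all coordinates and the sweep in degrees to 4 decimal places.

center=(32.6464,-9.0193) T_A=(31.6737,-14.0903) T_B=(27.4922,-8.7106) sweep=82.5688

bisector direction at 37.8566° = (0.789549,0.613687)
center distance |VC| = r/sin(θ/2) = 5.163435/sin(48.7156°) = 6.871352
C = V + |VC|·bis = (32.6464,-9.0193)
T_A = V + ((C−V)·d_A)·d_A = V + 4.5337·d_A = (31.6737,-14.0903)
T_B = V + ((C−V)·d_B)·d_B = V + 4.5337·d_B = (27.4922,-8.7106)
sweep = 180° − θ = 82.5688°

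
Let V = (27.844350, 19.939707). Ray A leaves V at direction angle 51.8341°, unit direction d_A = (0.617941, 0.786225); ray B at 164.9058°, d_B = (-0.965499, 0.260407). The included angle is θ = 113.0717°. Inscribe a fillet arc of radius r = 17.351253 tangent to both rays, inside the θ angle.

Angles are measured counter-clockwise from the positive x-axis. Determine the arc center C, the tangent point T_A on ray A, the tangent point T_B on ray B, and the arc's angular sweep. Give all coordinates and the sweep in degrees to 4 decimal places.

bisector direction at 108.3700° = (-0.315151,0.949041)
center distance |VC| = r/sin(θ/2) = 17.351253/sin(56.5359°) = 20.799099
C = V + |VC|·bis = (21.2895,39.6789)
T_A = V + ((C−V)·d_A)·d_A = V + 11.4689·d_A = (34.9315,28.9569)
T_B = V + ((C−V)·d_B)·d_B = V + 11.4689·d_B = (16.7711,22.9263)
sweep = 180° − θ = 66.9283°

center=(21.2895,39.6789) T_A=(34.9315,28.9569) T_B=(16.7711,22.9263) sweep=66.9283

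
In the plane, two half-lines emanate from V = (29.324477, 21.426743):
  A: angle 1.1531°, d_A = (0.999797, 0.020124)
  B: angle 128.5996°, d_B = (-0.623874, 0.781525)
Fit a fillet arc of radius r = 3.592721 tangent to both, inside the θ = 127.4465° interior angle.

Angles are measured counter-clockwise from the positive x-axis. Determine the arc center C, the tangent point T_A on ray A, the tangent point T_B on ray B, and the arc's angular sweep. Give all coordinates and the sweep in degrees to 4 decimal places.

bisector direction at 64.8764° = (0.424573,0.905394)
center distance |VC| = r/sin(θ/2) = 3.592721/sin(63.7233°) = 4.006754
C = V + |VC|·bis = (31.0256,25.0544)
T_A = V + ((C−V)·d_A)·d_A = V + 1.7738·d_A = (31.0979,21.4624)
T_B = V + ((C−V)·d_B)·d_B = V + 1.7738·d_B = (28.2178,22.8130)
sweep = 180° − θ = 52.5535°

center=(31.0256,25.0544) T_A=(31.0979,21.4624) T_B=(28.2178,22.8130) sweep=52.5535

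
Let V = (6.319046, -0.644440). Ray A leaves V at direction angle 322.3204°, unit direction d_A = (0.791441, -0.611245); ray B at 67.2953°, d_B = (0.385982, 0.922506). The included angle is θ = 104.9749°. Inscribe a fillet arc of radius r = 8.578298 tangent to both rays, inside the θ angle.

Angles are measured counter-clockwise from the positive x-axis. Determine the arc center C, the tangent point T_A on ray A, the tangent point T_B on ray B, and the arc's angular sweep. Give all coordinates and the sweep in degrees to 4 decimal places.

center=(16.7744,2.1195) T_A=(11.5310,-4.6697) T_B=(8.8609,5.4306) sweep=75.0251

bisector direction at 14.8078° = (0.966788,0.255578)
center distance |VC| = r/sin(θ/2) = 8.578298/sin(52.4875°) = 10.814526
C = V + |VC|·bis = (16.7744,2.1195)
T_A = V + ((C−V)·d_A)·d_A = V + 6.5853·d_A = (11.5310,-4.6697)
T_B = V + ((C−V)·d_B)·d_B = V + 6.5853·d_B = (8.8609,5.4306)
sweep = 180° − θ = 75.0251°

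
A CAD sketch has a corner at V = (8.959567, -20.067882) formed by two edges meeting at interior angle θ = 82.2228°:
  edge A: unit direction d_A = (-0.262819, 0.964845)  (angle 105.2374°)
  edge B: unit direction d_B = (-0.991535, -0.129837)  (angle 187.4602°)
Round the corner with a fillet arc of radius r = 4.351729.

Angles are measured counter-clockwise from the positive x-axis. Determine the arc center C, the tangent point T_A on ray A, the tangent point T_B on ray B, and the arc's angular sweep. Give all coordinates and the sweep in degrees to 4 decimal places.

center=(3.4503,-16.4004) T_A=(7.6490,-15.2567) T_B=(4.0153,-20.7153) sweep=97.7772

bisector direction at 146.3488° = (-0.832426,0.554136)
center distance |VC| = r/sin(θ/2) = 4.351729/sin(41.1114°) = 6.618346
C = V + |VC|·bis = (3.4503,-16.4004)
T_A = V + ((C−V)·d_A)·d_A = V + 4.9865·d_A = (7.6490,-15.2567)
T_B = V + ((C−V)·d_B)·d_B = V + 4.9865·d_B = (4.0153,-20.7153)
sweep = 180° − θ = 97.7772°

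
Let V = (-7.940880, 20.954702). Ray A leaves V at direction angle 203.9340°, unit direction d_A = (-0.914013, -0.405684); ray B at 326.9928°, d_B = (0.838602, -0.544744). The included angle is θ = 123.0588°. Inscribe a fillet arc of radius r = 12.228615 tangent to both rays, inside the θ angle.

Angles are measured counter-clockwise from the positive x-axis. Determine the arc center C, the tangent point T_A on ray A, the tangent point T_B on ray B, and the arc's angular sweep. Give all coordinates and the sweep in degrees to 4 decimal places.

bisector direction at 265.4634° = (-0.079096,-0.996867)
center distance |VC| = r/sin(θ/2) = 12.228615/sin(61.5294°) = 13.910984
C = V + |VC|·bis = (-9.0412,7.0873)
T_A = V + ((C−V)·d_A)·d_A = V + 6.6315·d_A = (-14.0021,18.2644)
T_B = V + ((C−V)·d_B)·d_B = V + 6.6315·d_B = (-2.3797,17.3422)
sweep = 180° − θ = 56.9412°

center=(-9.0412,7.0873) T_A=(-14.0021,18.2644) T_B=(-2.3797,17.3422) sweep=56.9412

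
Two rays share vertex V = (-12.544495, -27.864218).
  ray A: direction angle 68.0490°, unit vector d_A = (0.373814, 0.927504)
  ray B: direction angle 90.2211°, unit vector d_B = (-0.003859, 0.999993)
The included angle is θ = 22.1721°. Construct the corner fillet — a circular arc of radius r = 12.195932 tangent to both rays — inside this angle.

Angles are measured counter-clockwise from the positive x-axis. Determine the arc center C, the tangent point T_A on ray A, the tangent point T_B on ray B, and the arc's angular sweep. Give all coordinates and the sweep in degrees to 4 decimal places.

bisector direction at 79.1351° = (0.188495,0.982074)
center distance |VC| = r/sin(θ/2) = 12.195932/sin(11.0861°) = 63.426977
C = V + |VC|·bis = (-0.5888,34.4258)
T_A = V + ((C−V)·d_A)·d_A = V + 62.2434·d_A = (10.7229,29.8668)
T_B = V + ((C−V)·d_B)·d_B = V + 62.2434·d_B = (-12.7847,34.3787)
sweep = 180° − θ = 157.8279°

center=(-0.5888,34.4258) T_A=(10.7229,29.8668) T_B=(-12.7847,34.3787) sweep=157.8279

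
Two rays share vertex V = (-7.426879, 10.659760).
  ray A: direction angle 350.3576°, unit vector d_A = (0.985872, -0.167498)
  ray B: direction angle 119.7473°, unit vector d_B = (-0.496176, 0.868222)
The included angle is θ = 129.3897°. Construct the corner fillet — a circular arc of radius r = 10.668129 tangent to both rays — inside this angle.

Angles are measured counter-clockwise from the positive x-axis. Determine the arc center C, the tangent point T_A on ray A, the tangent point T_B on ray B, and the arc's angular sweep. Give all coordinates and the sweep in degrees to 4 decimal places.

bisector direction at 55.0525° = (0.572826,0.819677)
center distance |VC| = r/sin(θ/2) = 10.668129/sin(64.6949°) = 11.800452
C = V + |VC|·bis = (-0.6673,20.3323)
T_A = V + ((C−V)·d_A)·d_A = V + 5.0440·d_A = (-2.4542,9.8149)
T_B = V + ((C−V)·d_B)·d_B = V + 5.0440·d_B = (-9.9296,15.0391)
sweep = 180° − θ = 50.6103°

center=(-0.6673,20.3323) T_A=(-2.4542,9.8149) T_B=(-9.9296,15.0391) sweep=50.6103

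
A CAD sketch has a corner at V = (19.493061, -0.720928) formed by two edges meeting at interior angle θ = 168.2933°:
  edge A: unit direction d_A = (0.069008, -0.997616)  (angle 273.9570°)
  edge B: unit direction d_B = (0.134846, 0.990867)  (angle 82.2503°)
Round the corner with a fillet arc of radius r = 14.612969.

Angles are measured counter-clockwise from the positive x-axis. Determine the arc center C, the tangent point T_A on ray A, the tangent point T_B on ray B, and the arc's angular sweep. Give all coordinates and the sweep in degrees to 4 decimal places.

bisector direction at 358.1037° = (0.999452,-0.033092)
center distance |VC| = r/sin(θ/2) = 14.612969/sin(84.1466°) = 14.689558
C = V + |VC|·bis = (34.1746,-1.2070)
T_A = V + ((C−V)·d_A)·d_A = V + 1.4981·d_A = (19.5964,-2.2154)
T_B = V + ((C−V)·d_B)·d_B = V + 1.4981·d_B = (19.6951,0.7635)
sweep = 180° − θ = 11.7067°

center=(34.1746,-1.2070) T_A=(19.5964,-2.2154) T_B=(19.6951,0.7635) sweep=11.7067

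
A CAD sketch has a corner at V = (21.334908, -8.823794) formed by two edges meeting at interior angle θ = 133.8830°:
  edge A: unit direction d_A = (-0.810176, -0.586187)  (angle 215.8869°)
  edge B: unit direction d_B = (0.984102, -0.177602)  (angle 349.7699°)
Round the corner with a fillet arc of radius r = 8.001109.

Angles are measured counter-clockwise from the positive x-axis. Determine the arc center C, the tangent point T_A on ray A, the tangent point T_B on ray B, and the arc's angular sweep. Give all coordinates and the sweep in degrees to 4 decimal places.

bisector direction at 282.8284° = (0.222032,-0.975039)
center distance |VC| = r/sin(θ/2) = 8.001109/sin(66.9415°) = 8.695861
C = V + |VC|·bis = (23.2657,-17.3026)
T_A = V + ((C−V)·d_A)·d_A = V + 3.4059·d_A = (18.5755,-10.8203)
T_B = V + ((C−V)·d_B)·d_B = V + 3.4059·d_B = (24.6867,-9.4287)
sweep = 180° − θ = 46.1170°

center=(23.2657,-17.3026) T_A=(18.5755,-10.8203) T_B=(24.6867,-9.4287) sweep=46.1170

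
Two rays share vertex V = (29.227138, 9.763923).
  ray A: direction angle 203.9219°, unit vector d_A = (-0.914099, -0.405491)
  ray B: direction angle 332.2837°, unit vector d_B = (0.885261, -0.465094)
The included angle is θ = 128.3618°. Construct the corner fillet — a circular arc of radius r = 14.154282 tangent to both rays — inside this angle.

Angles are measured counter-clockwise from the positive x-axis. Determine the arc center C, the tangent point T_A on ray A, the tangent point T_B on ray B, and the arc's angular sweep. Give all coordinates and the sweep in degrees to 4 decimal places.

bisector direction at 268.1028° = (-0.033106,-0.999452)
center distance |VC| = r/sin(θ/2) = 14.154282/sin(64.1809°) = 15.723946
C = V + |VC|·bis = (28.7066,-5.9514)
T_A = V + ((C−V)·d_A)·d_A = V + 6.8483·d_A = (22.9671,6.9870)
T_B = V + ((C−V)·d_B)·d_B = V + 6.8483·d_B = (35.2896,6.5788)
sweep = 180° − θ = 51.6382°

center=(28.7066,-5.9514) T_A=(22.9671,6.9870) T_B=(35.2896,6.5788) sweep=51.6382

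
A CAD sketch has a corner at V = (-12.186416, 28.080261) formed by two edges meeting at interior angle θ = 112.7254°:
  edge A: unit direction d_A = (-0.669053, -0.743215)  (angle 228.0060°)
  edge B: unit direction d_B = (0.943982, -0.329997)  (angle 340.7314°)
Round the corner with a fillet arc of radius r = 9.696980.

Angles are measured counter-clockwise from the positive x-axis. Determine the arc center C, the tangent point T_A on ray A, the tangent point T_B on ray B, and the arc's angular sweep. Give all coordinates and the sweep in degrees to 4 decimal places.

bisector direction at 284.3687° = (0.248161,-0.968719)
center distance |VC| = r/sin(θ/2) = 9.696980/sin(56.3627°) = 11.647173
C = V + |VC|·bis = (-9.2960,16.7974)
T_A = V + ((C−V)·d_A)·d_A = V + 6.4518·d_A = (-16.5030,23.2852)
T_B = V + ((C−V)·d_B)·d_B = V + 6.4518·d_B = (-6.0961,25.9512)
sweep = 180° − θ = 67.2746°

center=(-9.2960,16.7974) T_A=(-16.5030,23.2852) T_B=(-6.0961,25.9512) sweep=67.2746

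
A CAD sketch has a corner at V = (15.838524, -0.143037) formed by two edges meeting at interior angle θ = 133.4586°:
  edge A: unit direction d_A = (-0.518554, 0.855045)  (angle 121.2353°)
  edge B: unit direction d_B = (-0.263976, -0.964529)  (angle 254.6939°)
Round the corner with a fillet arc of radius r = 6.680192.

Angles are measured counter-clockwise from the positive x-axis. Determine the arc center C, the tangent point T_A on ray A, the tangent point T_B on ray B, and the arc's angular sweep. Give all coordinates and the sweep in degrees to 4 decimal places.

center=(8.6369,-1.1506) T_A=(14.3488,2.3134) T_B=(15.0801,-2.9140) sweep=46.5414

bisector direction at 187.9646° = (-0.990354,-0.138561)
center distance |VC| = r/sin(θ/2) = 6.680192/sin(66.7293°) = 7.271760
C = V + |VC|·bis = (8.6369,-1.1506)
T_A = V + ((C−V)·d_A)·d_A = V + 2.8729·d_A = (14.3488,2.3134)
T_B = V + ((C−V)·d_B)·d_B = V + 2.8729·d_B = (15.0801,-2.9140)
sweep = 180° − θ = 46.5414°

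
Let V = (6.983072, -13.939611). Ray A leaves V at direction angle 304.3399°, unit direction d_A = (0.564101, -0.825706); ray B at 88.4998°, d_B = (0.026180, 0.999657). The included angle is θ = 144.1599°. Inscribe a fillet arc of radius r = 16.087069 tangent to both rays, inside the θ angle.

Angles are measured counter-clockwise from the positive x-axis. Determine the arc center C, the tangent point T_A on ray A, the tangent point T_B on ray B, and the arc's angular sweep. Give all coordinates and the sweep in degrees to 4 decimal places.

bisector direction at 16.4198° = (0.959216,0.282674)
center distance |VC| = r/sin(θ/2) = 16.087069/sin(72.0799°) = 16.907296
C = V + |VC|·bis = (23.2008,-9.1604)
T_A = V + ((C−V)·d_A)·d_A = V + 5.2022·d_A = (9.9176,-18.2351)
T_B = V + ((C−V)·d_B)·d_B = V + 5.2022·d_B = (7.1193,-8.7392)
sweep = 180° − θ = 35.8401°

center=(23.2008,-9.1604) T_A=(9.9176,-18.2351) T_B=(7.1193,-8.7392) sweep=35.8401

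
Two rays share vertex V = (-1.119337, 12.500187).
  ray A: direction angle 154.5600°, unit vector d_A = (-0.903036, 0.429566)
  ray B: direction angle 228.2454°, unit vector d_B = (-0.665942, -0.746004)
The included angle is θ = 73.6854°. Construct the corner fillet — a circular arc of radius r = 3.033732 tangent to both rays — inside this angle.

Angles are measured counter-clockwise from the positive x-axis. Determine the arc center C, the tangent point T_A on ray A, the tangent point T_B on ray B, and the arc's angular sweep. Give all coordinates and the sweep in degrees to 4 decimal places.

bisector direction at 191.4027° = (-0.980262,-0.197704)
center distance |VC| = r/sin(θ/2) = 3.033732/sin(36.8427°) = 5.059423
C = V + |VC|·bis = (-6.0789,11.4999)
T_A = V + ((C−V)·d_A)·d_A = V + 4.0490·d_A = (-4.7757,14.2395)
T_B = V + ((C−V)·d_B)·d_B = V + 4.0490·d_B = (-3.8157,9.4796)
sweep = 180° − θ = 106.3146°

center=(-6.0789,11.4999) T_A=(-4.7757,14.2395) T_B=(-3.8157,9.4796) sweep=106.3146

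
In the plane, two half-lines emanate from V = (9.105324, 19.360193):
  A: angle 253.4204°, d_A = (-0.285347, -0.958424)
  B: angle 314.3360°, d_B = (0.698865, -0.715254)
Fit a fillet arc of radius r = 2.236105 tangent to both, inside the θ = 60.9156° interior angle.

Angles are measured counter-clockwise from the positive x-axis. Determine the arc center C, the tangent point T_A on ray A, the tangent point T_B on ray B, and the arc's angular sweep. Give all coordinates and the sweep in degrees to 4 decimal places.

center=(10.1634,15.0777) T_A=(8.0203,15.7157) T_B=(11.7628,16.6404) sweep=119.0844

bisector direction at 283.8782° = (0.239859,-0.970808)
center distance |VC| = r/sin(θ/2) = 2.236105/sin(30.4578°) = 4.411302
C = V + |VC|·bis = (10.1634,15.0777)
T_A = V + ((C−V)·d_A)·d_A = V + 3.8026·d_A = (8.0203,15.7157)
T_B = V + ((C−V)·d_B)·d_B = V + 3.8026·d_B = (11.7628,16.6404)
sweep = 180° − θ = 119.0844°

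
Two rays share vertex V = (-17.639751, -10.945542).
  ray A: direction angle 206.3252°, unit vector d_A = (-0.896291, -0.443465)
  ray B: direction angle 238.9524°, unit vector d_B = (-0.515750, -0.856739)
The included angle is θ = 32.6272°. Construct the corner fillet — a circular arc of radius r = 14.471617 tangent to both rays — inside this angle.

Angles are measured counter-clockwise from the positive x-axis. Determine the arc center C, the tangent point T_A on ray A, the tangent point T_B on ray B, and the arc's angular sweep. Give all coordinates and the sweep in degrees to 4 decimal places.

bisector direction at 222.6388° = (-0.735639,-0.677374)
center distance |VC| = r/sin(θ/2) = 14.471617/sin(16.3136°) = 51.519755
C = V + |VC|·bis = (-55.5397,-45.8437)
T_A = V + ((C−V)·d_A)·d_A = V + 49.4455·d_A = (-61.9573,-32.8729)
T_B = V + ((C−V)·d_B)·d_B = V + 49.4455·d_B = (-43.1413,-53.3074)
sweep = 180° − θ = 147.3728°

center=(-55.5397,-45.8437) T_A=(-61.9573,-32.8729) T_B=(-43.1413,-53.3074) sweep=147.3728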